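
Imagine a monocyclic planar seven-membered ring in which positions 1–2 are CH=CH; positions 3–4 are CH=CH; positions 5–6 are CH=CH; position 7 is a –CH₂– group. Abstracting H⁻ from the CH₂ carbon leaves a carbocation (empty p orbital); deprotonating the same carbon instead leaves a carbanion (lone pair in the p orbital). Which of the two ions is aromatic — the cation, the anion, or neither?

Once that carbon is sp², every ring atom has a p orbital and both ions are fully conjugated.
Cation: 3 × 2 + 0 = 6 π electrons → 4(1)+2, aromatic.
Anion: 3 × 2 + 2 = 8 π electrons → 4(2), antiaromatic.

The cation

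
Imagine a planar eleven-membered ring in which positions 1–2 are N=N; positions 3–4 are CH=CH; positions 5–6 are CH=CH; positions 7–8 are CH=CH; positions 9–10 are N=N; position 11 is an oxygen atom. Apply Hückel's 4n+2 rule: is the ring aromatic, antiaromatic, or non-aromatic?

Antiaromatic

Check conjugation: the double-bond atoms are sp², each contributing one p electron; the doubly-bonded nitrogens are pyridine-type — their lone pairs lie in the ring plane, leaving one electron in the p orbital; the oxygen donates one lone pair from its p orbital — every position has a p orbital, so the cyclic π system is continuous.
Adding the contributions, 5 × 2 = 10 from the double-bond units + 2 from the O atom = 12.
12 = 4(3); a planar, fully conjugated 4n system is antiaromatic.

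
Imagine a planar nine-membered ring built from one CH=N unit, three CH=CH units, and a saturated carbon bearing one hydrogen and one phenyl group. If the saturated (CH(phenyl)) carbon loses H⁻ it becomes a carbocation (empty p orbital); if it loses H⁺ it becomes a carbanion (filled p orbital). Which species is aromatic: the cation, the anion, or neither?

In either ion the ring is fully conjugated: every atom, including the new sp² carbon, supplies a p orbital.
Cation: 4 × 2 + 0 = 8 π electrons → 4(2), antiaromatic.
Anion: 4 × 2 + 2 = 10 π electrons → 4(2)+2, aromatic.

The anion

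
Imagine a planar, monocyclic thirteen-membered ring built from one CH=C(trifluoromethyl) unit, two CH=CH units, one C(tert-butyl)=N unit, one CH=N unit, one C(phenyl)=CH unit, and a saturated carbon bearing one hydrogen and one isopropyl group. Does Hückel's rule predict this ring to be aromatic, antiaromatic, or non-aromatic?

The CH(isopropyl) position has four σ bonds — that saturated carbon is sp³ and has no p orbital in the ring π system — so the cyclic conjugation is interrupted.
Hückel's rule only applies to fully conjugated rings, so this one is simply non-aromatic.

Non-aromatic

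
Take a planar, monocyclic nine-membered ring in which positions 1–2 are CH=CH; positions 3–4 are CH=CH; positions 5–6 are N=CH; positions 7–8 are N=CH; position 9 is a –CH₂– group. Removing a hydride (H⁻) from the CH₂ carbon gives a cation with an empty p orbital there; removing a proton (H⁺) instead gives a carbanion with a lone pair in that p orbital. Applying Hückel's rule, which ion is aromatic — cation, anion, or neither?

The anion

Once that carbon is sp², every ring atom has a p orbital and both ions are fully conjugated.
Cation: 4 × 2 + 0 = 8 π electrons → 4(2), antiaromatic.
Anion: 4 × 2 + 2 = 10 π electrons → 4(2)+2, aromatic.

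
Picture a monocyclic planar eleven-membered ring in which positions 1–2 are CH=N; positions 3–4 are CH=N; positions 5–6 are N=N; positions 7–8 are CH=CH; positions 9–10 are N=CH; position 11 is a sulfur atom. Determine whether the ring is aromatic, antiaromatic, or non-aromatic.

All ring atoms are sp² and supply a p orbital to the ring (every atom in a ring double bond is sp² and brings one electron to the p orbital; the doubly-bonded nitrogens are pyridine-type — their lone pairs lie in the ring plane, leaving one electron in the p orbital; the sulfur donates one lone pair from its p orbital); the conjugation is uninterrupted.
Adding the contributions, 5 × 2 = 10 from the double-bond units + 2 from the S atom = 12.
12 is a 4n count (n = 3), so the planar conjugated ring is antiaromatic.

Antiaromatic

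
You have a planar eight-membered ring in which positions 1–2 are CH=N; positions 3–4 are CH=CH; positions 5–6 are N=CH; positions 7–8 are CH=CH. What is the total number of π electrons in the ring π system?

Every ring atom contributes a p orbital perpendicular to the ring (each doubly-bonded ring atom is sp² with one p-orbital electron; each =N– nitrogen is pyridine-type (lone pair in the sp² plane, one electron in the p orbital)), so the π system is cyclic and fully conjugated.
π-electron count: 4 × 2 = 8 from the 4 double-bond units.

8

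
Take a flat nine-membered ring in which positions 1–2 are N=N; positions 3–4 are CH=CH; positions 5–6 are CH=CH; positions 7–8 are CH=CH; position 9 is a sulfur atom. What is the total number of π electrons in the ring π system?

10

Check conjugation: the double-bond atoms are sp², each contributing one p electron; each sp² =N– keeps its lone pair in-plane and puts one electron into the π system; the sulfur donates one lone pair from its p orbital — every position has a p orbital, so the cyclic π system is continuous.
π-electron count: 4 × 2 = 8 from the double-bond units + 2 from the S atom = 10.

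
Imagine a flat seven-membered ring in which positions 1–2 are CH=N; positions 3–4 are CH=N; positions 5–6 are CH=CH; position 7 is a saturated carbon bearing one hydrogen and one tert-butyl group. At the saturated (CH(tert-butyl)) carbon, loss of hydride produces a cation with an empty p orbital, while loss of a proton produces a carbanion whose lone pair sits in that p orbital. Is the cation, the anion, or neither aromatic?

The cation

In both ions every ring atom is sp² and contributes a p orbital, so both rings are fully conjugated.
Cation: 3 × 2 + 0 = 6 π electrons → 4(1)+2, aromatic.
Anion: 3 × 2 + 2 = 8 π electrons → 4(2), antiaromatic.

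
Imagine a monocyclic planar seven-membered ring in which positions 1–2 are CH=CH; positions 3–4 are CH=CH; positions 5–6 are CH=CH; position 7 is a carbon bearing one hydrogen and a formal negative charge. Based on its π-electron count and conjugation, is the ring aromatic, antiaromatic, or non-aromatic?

Antiaromatic

Every ring atom contributes a p orbital perpendicular to the ring (each doubly-bonded ring atom is sp² with one p-orbital electron; the carbanion's lone pair occupies the p orbital), so the π system is cyclic and fully conjugated.
Adding the contributions, 3 × 2 = 6 from the double-bond units + 2 from the CH(-) atom = 8.
8 is a 4n count (n = 2), so the planar conjugated ring is antiaromatic.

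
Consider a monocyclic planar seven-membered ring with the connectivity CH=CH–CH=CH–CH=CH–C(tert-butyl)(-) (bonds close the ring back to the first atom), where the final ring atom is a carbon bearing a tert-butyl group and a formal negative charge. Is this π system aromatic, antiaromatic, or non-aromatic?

Antiaromatic

The p orbitals form a continuous loop: each doubly-bonded ring atom is sp² with one p-orbital electron; the carbanion's lone pair occupies the p orbital. The ring is fully conjugated.
Adding the contributions, 3 × 2 = 6 from the double-bond units + 2 from the C(tert-butyl)(-) atom = 8.
A 4n π count (8, n = 2) in a planar conjugated ring means antiaromatic.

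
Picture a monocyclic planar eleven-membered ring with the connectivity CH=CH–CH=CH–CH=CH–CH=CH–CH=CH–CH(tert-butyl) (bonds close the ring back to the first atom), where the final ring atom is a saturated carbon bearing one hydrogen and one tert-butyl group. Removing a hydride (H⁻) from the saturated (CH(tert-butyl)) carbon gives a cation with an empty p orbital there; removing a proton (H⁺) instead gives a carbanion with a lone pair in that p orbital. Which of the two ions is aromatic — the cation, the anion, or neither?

The cation

In either ion the ring is fully conjugated: every atom, including the new sp² carbon, supplies a p orbital.
Cation: 5 × 2 + 0 = 10 π electrons → 4(2)+2, aromatic.
Anion: 5 × 2 + 2 = 12 π electrons → 4(3), antiaromatic.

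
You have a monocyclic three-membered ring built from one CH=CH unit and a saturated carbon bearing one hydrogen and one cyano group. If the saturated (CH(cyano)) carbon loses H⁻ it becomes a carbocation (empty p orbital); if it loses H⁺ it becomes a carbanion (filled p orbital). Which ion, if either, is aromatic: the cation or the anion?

The cation

In both ions every ring atom is sp² and contributes a p orbital, so both rings are fully conjugated.
Cation: 1 × 2 + 0 = 2 π electrons → 4(0)+2, aromatic.
Anion: 1 × 2 + 2 = 4 π electrons → 4(1), antiaromatic.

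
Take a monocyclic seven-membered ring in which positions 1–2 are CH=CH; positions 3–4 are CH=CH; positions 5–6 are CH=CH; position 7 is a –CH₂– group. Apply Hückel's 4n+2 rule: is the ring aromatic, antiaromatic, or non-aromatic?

At the CH2 position, the tetrahedral CH₂ carbon is sp³ and has no p orbital in the ring π system; the ring's p-orbital overlap is broken there.
Broken conjugation rules out both aromaticity and antiaromaticity.

Non-aromatic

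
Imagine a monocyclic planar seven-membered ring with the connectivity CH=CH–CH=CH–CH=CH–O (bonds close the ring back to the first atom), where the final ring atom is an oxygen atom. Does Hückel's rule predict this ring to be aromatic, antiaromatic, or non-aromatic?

The p orbitals form a continuous loop: each doubly-bonded ring atom is sp² with one p-orbital electron; the oxygen donates one lone pair from its p orbital. The ring is fully conjugated.
π-electron count: 3 × 2 = 6 from the double-bond units + 2 from the O atom = 8.
A 4n π count (8, n = 2) in a planar conjugated ring means antiaromatic.

Antiaromatic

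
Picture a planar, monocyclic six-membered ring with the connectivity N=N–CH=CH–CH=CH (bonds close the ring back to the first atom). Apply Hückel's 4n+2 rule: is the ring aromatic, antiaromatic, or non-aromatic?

Aromatic

Check conjugation: the double-bond atoms are sp², each contributing one p electron; each sp² =N– keeps its lone pair in-plane and puts one electron into the π system — every position has a p orbital, so the cyclic π system is continuous.
Tallying contributions gives 3 × 2 = 6 from the 3 double-bond units.
That gives a 4n+2 count (6, n = 1).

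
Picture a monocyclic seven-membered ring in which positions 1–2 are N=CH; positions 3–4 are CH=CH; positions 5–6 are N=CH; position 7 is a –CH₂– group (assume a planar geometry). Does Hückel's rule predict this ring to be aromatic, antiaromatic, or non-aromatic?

At the CH2 position, the tetrahedral CH₂ carbon is sp³ and has no p orbital in the ring π system; the ring's p-orbital overlap is broken there.
A ring that is not fully conjugated cannot be aromatic or antiaromatic regardless of its π-electron count.

Non-aromatic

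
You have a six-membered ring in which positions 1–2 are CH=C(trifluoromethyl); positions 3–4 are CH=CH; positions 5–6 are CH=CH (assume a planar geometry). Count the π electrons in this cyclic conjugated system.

6

All ring atoms are sp² and supply a p orbital to the ring (the double-bond atoms are sp², each contributing one p electron); the conjugation is uninterrupted.
Adding the contributions, 3 × 2 = 6 from the 3 double-bond units.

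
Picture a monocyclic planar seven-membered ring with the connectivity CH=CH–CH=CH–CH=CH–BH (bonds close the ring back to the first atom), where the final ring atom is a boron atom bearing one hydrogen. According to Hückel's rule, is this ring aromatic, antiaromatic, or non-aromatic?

The p orbitals form a continuous loop: every atom in a ring double bond is sp² and brings one electron to the p orbital; the boron has an empty p orbital. The ring is fully conjugated.
Adding the contributions, 3 × 2 = 6 from the double-bond units + 0 from the BH atom = 6.
That gives a 4n+2 count (6, n = 1).

Aromatic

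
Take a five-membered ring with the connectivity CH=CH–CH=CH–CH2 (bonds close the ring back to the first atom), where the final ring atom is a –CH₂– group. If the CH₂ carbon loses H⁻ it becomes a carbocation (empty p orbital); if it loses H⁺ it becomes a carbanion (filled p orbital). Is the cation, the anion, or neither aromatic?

The anion

Once that carbon is sp², every ring atom has a p orbital and both ions are fully conjugated.
Cation: 2 × 2 + 0 = 4 π electrons → 4(1), antiaromatic.
Anion: 2 × 2 + 2 = 6 π electrons → 4(1)+2, aromatic.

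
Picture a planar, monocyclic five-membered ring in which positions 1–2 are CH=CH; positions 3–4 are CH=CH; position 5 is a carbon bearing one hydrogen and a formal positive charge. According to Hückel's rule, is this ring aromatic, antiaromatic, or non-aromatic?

Antiaromatic

Every ring atom contributes a p orbital perpendicular to the ring (each doubly-bonded ring atom is sp² with one p-orbital electron; the carbocation has an empty p orbital), so the π system is cyclic and fully conjugated.
Adding the contributions, 2 × 2 = 4 from the double-bond units + 0 from the CH(+) atom = 4.
A 4n π count (4, n = 1) in a planar conjugated ring means antiaromatic.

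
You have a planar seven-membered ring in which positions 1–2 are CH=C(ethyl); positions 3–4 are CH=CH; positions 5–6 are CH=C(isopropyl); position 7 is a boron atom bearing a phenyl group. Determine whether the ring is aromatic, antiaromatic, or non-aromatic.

Check conjugation: every atom in a ring double bond is sp² and brings one electron to the p orbital; the boron has an empty p orbital — every position has a p orbital, so the cyclic π system is continuous.
Tallying contributions gives 3 × 2 = 6 from the double-bond units + 0 from the B(phenyl) atom = 6.
6 = 4(1) + 2, which satisfies Hückel's 4n+2 rule.

Aromatic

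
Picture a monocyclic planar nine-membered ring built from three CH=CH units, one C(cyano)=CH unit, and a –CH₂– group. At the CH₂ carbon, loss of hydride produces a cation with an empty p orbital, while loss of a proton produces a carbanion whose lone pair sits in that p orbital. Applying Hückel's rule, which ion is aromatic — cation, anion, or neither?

Once that carbon is sp², every ring atom has a p orbital and both ions are fully conjugated.
Cation: 4 × 2 + 0 = 8 π electrons → 4(2), antiaromatic.
Anion: 4 × 2 + 2 = 10 π electrons → 4(2)+2, aromatic.

The anion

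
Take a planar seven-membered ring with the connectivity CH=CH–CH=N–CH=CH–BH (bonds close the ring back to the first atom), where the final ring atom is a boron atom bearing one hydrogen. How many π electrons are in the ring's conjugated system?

6

Every ring atom contributes a p orbital perpendicular to the ring (the double-bond atoms are sp², each contributing one p electron; each sp² =N– keeps its lone pair in-plane and puts one electron into the π system; the boron has an empty p orbital), so the π system is cyclic and fully conjugated.
Counting π electrons: 3 × 2 = 6 from the double-bond units + 0 from the BH atom = 6.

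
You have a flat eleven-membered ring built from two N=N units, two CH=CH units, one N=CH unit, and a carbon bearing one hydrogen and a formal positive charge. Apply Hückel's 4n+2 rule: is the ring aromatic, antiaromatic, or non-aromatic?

Aromatic

Check conjugation: the double-bond atoms are sp², each contributing one p electron; the doubly-bonded nitrogens are pyridine-type — their lone pairs lie in the ring plane, leaving one electron in the p orbital; the carbocation has an empty p orbital — every position has a p orbital, so the cyclic π system is continuous.
π-electron count: 5 × 2 = 10 from the double-bond units + 0 from the CH(+) atom = 10.
10 = 4(2) + 2, which satisfies Hückel's 4n+2 rule.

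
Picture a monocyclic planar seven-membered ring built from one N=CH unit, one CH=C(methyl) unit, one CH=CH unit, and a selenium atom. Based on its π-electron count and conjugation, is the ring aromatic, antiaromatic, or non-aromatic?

Antiaromatic

Every ring atom contributes a p orbital perpendicular to the ring (the double-bond atoms are sp², each contributing one p electron; each =N– nitrogen is pyridine-type (lone pair in the sp² plane, one electron in the p orbital); the selenium donates one lone pair from its p orbital), so the π system is cyclic and fully conjugated.
Tallying contributions gives 3 × 2 = 6 from the double-bond units + 2 from the Se atom = 8.
8 is a 4n count (n = 2), so the planar conjugated ring is antiaromatic.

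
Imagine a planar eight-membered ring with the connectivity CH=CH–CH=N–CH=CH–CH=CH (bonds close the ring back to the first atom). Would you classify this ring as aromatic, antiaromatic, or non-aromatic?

Check conjugation: every atom in a ring double bond is sp² and brings one electron to the p orbital; each sp² =N– keeps its lone pair in-plane and puts one electron into the π system — every position has a p orbital, so the cyclic π system is continuous.
Counting π electrons: 4 × 2 = 8 from the 4 double-bond units.
With 8 = 4·2 π electrons, Hückel's rule classifies the planar ring as antiaromatic.

Antiaromatic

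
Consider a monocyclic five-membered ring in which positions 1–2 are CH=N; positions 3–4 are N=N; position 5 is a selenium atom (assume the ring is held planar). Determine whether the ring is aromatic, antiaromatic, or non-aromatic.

Every ring atom contributes a p orbital perpendicular to the ring (every atom in a ring double bond is sp² and brings one electron to the p orbital; the doubly-bonded nitrogens are pyridine-type — their lone pairs lie in the ring plane, leaving one electron in the p orbital; the selenium donates one lone pair from its p orbital), so the π system is cyclic and fully conjugated.
Tallying contributions gives 2 × 2 = 4 from the double-bond units + 2 from the Se atom = 6.
Since 6 = 4·1 + 2, the ring meets the 4n+2 criterion.

Aromatic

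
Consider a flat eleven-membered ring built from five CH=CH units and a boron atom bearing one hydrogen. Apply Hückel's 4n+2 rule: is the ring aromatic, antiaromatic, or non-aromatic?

Check conjugation: the double-bond atoms are sp², each contributing one p electron; the boron has an empty p orbital — every position has a p orbital, so the cyclic π system is continuous.
Counting π electrons: 5 × 2 = 10 from the double-bond units + 0 from the BH atom = 10.
With 10 π electrons (n = 2), the Hückel 4n+2 condition holds.

Aromatic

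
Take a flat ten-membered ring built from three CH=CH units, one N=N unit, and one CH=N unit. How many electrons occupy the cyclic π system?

The p orbitals form a continuous loop: every atom in a ring double bond is sp² and brings one electron to the p orbital; the doubly-bonded nitrogens are pyridine-type — their lone pairs lie in the ring plane, leaving one electron in the p orbital. The ring is fully conjugated.
Tallying contributions gives 5 × 2 = 10 from the 5 double-bond units.

10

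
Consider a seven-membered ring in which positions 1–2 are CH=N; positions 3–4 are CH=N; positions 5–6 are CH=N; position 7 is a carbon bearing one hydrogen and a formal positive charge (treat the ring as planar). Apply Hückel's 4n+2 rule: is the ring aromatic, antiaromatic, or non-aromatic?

Aromatic

The p orbitals form a continuous loop: every atom in a ring double bond is sp² and brings one electron to the p orbital; each sp² =N– keeps its lone pair in-plane and puts one electron into the π system; the carbocation has an empty p orbital. The ring is fully conjugated.
Counting π electrons: 3 × 2 = 6 from the double-bond units + 0 from the CH(+) atom = 6.
That gives a 4n+2 count (6, n = 1).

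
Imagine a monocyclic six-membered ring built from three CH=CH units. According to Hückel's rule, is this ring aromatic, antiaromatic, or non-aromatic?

Aromatic

The p orbitals form a continuous loop: each doubly-bonded ring atom is sp² with one p-orbital electron. The ring is fully conjugated.
Counting π electrons: 3 × 2 = 6 from the 3 double-bond units.
Since 6 = 4·1 + 2, the ring meets the 4n+2 criterion.
This is benzene.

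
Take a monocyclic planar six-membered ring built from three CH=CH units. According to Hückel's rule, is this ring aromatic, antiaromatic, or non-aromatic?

The p orbitals form a continuous loop: each doubly-bonded ring atom is sp² with one p-orbital electron. The ring is fully conjugated.
π-electron count: 3 × 2 = 6 from the 3 double-bond units.
That gives a 4n+2 count (6, n = 1).
This is benzene.

Aromatic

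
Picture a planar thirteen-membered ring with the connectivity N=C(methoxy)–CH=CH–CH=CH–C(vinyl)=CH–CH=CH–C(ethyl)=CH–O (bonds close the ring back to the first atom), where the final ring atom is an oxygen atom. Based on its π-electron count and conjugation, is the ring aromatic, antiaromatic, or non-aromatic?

Aromatic

Check conjugation: each doubly-bonded ring atom is sp² with one p-orbital electron; the doubly-bonded nitrogens are pyridine-type — their lone pairs lie in the ring plane, leaving one electron in the p orbital; the oxygen donates one lone pair from its p orbital — every position has a p orbital, so the cyclic π system is continuous.
π-electron count: 6 × 2 = 12 from the double-bond units + 2 from the O atom = 14.
With 14 π electrons (n = 3), the Hückel 4n+2 condition holds.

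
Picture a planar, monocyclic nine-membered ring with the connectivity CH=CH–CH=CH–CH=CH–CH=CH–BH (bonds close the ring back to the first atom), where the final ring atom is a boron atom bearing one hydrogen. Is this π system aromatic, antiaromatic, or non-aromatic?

The p orbitals form a continuous loop: each doubly-bonded ring atom is sp² with one p-orbital electron; the boron has an empty p orbital. The ring is fully conjugated.
Counting π electrons: 4 × 2 = 8 from the double-bond units + 0 from the BH atom = 8.
8 is a 4n count (n = 2), so the planar conjugated ring is antiaromatic.

Antiaromatic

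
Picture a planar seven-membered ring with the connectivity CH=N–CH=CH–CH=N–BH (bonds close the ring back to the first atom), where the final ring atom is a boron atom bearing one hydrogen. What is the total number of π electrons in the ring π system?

6

Check conjugation: the double-bond atoms are sp², each contributing one p electron; each =N– nitrogen is pyridine-type (lone pair in the sp² plane, one electron in the p orbital); the boron has an empty p orbital — every position has a p orbital, so the cyclic π system is continuous.
Adding the contributions, 3 × 2 = 6 from the double-bond units + 0 from the BH atom = 6.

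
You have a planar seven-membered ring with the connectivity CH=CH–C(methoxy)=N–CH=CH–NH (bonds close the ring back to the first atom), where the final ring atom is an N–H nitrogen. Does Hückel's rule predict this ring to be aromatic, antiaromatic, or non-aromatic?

All ring atoms are sp² and supply a p orbital to the ring (the double-bond atoms are sp², each contributing one p electron; the doubly-bonded nitrogens are pyridine-type — their lone pairs lie in the ring plane, leaving one electron in the p orbital; the pyrrole-type nitrogen donates its lone pair from the p orbital); the conjugation is uninterrupted.
π-electron count: 3 × 2 = 6 from the double-bond units + 2 from the NH atom = 8.
8 = 4(2); a planar, fully conjugated 4n system is antiaromatic.

Antiaromatic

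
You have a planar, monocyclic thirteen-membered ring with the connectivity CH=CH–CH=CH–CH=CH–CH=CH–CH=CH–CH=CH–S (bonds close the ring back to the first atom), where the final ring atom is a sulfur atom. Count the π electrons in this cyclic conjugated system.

Every ring atom contributes a p orbital perpendicular to the ring (the double-bond atoms are sp², each contributing one p electron; the sulfur donates one lone pair from its p orbital), so the π system is cyclic and fully conjugated.
Adding the contributions, 6 × 2 = 12 from the double-bond units + 2 from the S atom = 14.

14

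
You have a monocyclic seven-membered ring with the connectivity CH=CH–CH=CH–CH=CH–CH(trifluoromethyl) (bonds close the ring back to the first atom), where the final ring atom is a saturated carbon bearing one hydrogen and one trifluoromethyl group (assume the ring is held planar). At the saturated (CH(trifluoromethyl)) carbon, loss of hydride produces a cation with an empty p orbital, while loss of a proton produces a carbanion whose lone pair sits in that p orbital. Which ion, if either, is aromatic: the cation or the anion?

Both ions have a continuous loop of p orbitals — each ring atom is sp².
Cation: 3 × 2 + 0 = 6 π electrons → 4(1)+2, aromatic.
Anion: 3 × 2 + 2 = 8 π electrons → 4(2), antiaromatic.

The cation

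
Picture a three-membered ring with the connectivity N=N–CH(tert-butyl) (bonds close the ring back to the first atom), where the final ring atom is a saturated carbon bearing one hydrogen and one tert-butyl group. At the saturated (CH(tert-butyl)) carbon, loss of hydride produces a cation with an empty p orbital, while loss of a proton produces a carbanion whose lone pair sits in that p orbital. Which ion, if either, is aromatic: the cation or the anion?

Both ions have a continuous loop of p orbitals — each ring atom is sp².
Cation: 1 × 2 + 0 = 2 π electrons → 4(0)+2, aromatic.
Anion: 1 × 2 + 2 = 4 π electrons → 4(1), antiaromatic.

The cation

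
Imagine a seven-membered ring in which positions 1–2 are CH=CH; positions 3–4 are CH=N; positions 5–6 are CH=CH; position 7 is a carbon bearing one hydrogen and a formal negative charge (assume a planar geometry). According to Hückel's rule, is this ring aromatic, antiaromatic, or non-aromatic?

Antiaromatic

Check conjugation: each doubly-bonded ring atom is sp² with one p-orbital electron; the doubly-bonded nitrogens are pyridine-type — their lone pairs lie in the ring plane, leaving one electron in the p orbital; the carbanion's lone pair occupies the p orbital — every position has a p orbital, so the cyclic π system is continuous.
π-electron count: 3 × 2 = 6 from the double-bond units + 2 from the CH(-) atom = 8.
A 4n π count (8, n = 2) in a planar conjugated ring means antiaromatic.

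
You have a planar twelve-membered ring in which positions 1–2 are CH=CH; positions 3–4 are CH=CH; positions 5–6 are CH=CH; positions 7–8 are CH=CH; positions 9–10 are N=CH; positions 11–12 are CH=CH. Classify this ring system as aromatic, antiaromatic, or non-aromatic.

Antiaromatic

All ring atoms are sp² and supply a p orbital to the ring (each doubly-bonded ring atom is sp² with one p-orbital electron; each sp² =N– keeps its lone pair in-plane and puts one electron into the π system); the conjugation is uninterrupted.
π-electron count: 6 × 2 = 12 from the 6 double-bond units.
12 is a 4n count (n = 3), so the planar conjugated ring is antiaromatic.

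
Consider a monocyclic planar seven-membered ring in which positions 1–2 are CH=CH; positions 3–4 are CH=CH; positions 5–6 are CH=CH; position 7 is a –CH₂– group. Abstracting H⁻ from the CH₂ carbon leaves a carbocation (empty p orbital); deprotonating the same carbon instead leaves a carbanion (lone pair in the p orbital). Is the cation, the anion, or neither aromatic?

The cation

In either ion the ring is fully conjugated: every atom, including the new sp² carbon, supplies a p orbital.
Cation: 3 × 2 + 0 = 6 π electrons → 4(1)+2, aromatic.
Anion: 3 × 2 + 2 = 8 π electrons → 4(2), antiaromatic.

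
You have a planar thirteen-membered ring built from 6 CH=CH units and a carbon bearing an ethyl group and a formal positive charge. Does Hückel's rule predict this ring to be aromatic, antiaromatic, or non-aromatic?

The p orbitals form a continuous loop: each doubly-bonded ring atom is sp² with one p-orbital electron; the carbocation has an empty p orbital. The ring is fully conjugated.
Tallying contributions gives 6 × 2 = 12 from the double-bond units + 0 from the C(ethyl)(+) atom = 12.
12 = 4(3); a planar, fully conjugated 4n system is antiaromatic.

Antiaromatic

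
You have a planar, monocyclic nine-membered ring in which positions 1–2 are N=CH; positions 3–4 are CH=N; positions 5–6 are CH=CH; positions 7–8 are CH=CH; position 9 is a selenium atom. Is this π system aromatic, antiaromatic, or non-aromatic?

Aromatic

The p orbitals form a continuous loop: every atom in a ring double bond is sp² and brings one electron to the p orbital; each =N– nitrogen is pyridine-type (lone pair in the sp² plane, one electron in the p orbital); the selenium donates one lone pair from its p orbital. The ring is fully conjugated.
Counting π electrons: 4 × 2 = 8 from the double-bond units + 2 from the Se atom = 10.
Since 10 = 4·2 + 2, the ring meets the 4n+2 criterion.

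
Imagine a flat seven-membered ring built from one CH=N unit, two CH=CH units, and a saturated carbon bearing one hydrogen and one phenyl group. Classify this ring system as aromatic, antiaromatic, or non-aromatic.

Non-aromatic

The CH(phenyl) carbon is saturated: that saturated carbon is sp³ and has no p orbital in the ring π system. Conjugation is not continuous around the ring.
A ring that is not fully conjugated cannot be aromatic or antiaromatic regardless of its π-electron count.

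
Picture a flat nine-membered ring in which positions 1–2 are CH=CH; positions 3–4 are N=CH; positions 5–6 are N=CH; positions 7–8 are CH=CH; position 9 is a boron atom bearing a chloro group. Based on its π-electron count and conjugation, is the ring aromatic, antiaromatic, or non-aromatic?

Antiaromatic

The p orbitals form a continuous loop: every atom in a ring double bond is sp² and brings one electron to the p orbital; each sp² =N– keeps its lone pair in-plane and puts one electron into the π system; the boron has an empty p orbital. The ring is fully conjugated.
π-electron count: 4 × 2 = 8 from the double-bond units + 0 from the B(chloro) atom = 8.
A 4n π count (8, n = 2) in a planar conjugated ring means antiaromatic.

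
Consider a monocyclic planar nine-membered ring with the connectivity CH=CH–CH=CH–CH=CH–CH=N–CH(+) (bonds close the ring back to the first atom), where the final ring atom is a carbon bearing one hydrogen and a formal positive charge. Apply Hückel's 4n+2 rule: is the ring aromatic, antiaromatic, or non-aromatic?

Antiaromatic

Check conjugation: every atom in a ring double bond is sp² and brings one electron to the p orbital; each =N– nitrogen is pyridine-type (lone pair in the sp² plane, one electron in the p orbital); the carbocation has an empty p orbital — every position has a p orbital, so the cyclic π system is continuous.
Adding the contributions, 4 × 2 = 8 from the double-bond units + 0 from the CH(+) atom = 8.
With 8 = 4·2 π electrons, Hückel's rule classifies the planar ring as antiaromatic.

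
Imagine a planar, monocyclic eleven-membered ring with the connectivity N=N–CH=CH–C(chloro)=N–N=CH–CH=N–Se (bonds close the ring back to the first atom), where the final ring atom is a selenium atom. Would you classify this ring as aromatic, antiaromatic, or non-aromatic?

Antiaromatic

All ring atoms are sp² and supply a p orbital to the ring (the double-bond atoms are sp², each contributing one p electron; each sp² =N– keeps its lone pair in-plane and puts one electron into the π system; the selenium donates one lone pair from its p orbital); the conjugation is uninterrupted.
Adding the contributions, 5 × 2 = 10 from the double-bond units + 2 from the Se atom = 12.
With 12 = 4·3 π electrons, Hückel's rule classifies the planar ring as antiaromatic.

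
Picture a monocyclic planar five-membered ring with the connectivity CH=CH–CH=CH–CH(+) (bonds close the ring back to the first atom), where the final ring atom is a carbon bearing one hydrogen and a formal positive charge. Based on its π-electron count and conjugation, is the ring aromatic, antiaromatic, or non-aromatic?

Antiaromatic

Check conjugation: every atom in a ring double bond is sp² and brings one electron to the p orbital; the carbocation has an empty p orbital — every position has a p orbital, so the cyclic π system is continuous.
Counting π electrons: 2 × 2 = 4 from the double-bond units + 0 from the CH(+) atom = 4.
A 4n π count (4, n = 1) in a planar conjugated ring means antiaromatic.
(This ring is the cyclopentadienyl cation.)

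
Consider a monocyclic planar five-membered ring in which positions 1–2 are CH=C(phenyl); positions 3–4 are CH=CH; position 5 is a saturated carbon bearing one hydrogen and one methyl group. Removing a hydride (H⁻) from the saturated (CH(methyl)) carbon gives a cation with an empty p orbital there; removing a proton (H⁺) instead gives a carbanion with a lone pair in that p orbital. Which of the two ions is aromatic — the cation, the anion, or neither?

The anion

Once that carbon is sp², every ring atom has a p orbital and both ions are fully conjugated.
Cation: 2 × 2 + 0 = 4 π electrons → 4(1), antiaromatic.
Anion: 2 × 2 + 2 = 6 π electrons → 4(1)+2, aromatic.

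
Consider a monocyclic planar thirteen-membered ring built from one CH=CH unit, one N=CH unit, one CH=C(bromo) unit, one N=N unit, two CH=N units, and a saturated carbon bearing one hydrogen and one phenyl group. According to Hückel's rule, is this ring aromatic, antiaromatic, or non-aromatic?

The CH(phenyl) position has four σ bonds — that saturated carbon is sp³ and has no p orbital in the ring π system — so the cyclic conjugation is interrupted.
A ring that is not fully conjugated cannot be aromatic or antiaromatic regardless of its π-electron count.

Non-aromatic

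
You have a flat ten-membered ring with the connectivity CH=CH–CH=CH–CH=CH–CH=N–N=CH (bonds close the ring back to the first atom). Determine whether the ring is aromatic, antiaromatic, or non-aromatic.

Aromatic

Every ring atom contributes a p orbital perpendicular to the ring (each doubly-bonded ring atom is sp² with one p-orbital electron; the doubly-bonded nitrogens are pyridine-type — their lone pairs lie in the ring plane, leaving one electron in the p orbital), so the π system is cyclic and fully conjugated.
Adding the contributions, 5 × 2 = 10 from the 5 double-bond units.
Since 10 = 4·2 + 2, the ring meets the 4n+2 criterion.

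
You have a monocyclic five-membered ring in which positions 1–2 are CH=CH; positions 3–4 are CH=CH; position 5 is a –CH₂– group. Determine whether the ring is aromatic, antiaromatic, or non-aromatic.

Non-aromatic

At the CH2 position, the tetrahedral CH₂ carbon is sp³ and has no p orbital in the ring π system; the ring's p-orbital overlap is broken there.
A ring that is not fully conjugated cannot be aromatic or antiaromatic regardless of its π-electron count.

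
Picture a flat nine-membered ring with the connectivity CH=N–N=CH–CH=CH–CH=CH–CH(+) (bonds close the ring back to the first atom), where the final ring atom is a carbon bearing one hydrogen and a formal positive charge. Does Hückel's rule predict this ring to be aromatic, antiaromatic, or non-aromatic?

All ring atoms are sp² and supply a p orbital to the ring (each doubly-bonded ring atom is sp² with one p-orbital electron; the doubly-bonded nitrogens are pyridine-type — their lone pairs lie in the ring plane, leaving one electron in the p orbital; the carbocation has an empty p orbital); the conjugation is uninterrupted.
Tallying contributions gives 4 × 2 = 8 from the double-bond units + 0 from the CH(+) atom = 8.
8 is a 4n count (n = 2), so the planar conjugated ring is antiaromatic.

Antiaromatic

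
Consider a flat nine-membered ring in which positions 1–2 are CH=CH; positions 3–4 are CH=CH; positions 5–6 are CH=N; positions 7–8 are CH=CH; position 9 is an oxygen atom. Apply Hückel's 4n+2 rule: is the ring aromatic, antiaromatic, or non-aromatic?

Aromatic

All ring atoms are sp² and supply a p orbital to the ring (each doubly-bonded ring atom is sp² with one p-orbital electron; each =N– nitrogen is pyridine-type (lone pair in the sp² plane, one electron in the p orbital); the oxygen donates one lone pair from its p orbital); the conjugation is uninterrupted.
Counting π electrons: 4 × 2 = 8 from the double-bond units + 2 from the O atom = 10.
Since 10 = 4·2 + 2, the ring meets the 4n+2 criterion.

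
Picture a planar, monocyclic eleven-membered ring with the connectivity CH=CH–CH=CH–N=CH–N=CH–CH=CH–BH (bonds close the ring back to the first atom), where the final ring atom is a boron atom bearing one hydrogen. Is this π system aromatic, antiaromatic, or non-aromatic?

Aromatic

The p orbitals form a continuous loop: the double-bond atoms are sp², each contributing one p electron; the doubly-bonded nitrogens are pyridine-type — their lone pairs lie in the ring plane, leaving one electron in the p orbital; the boron has an empty p orbital. The ring is fully conjugated.
Counting π electrons: 5 × 2 = 10 from the double-bond units + 0 from the BH atom = 10.
Since 10 = 4·2 + 2, the ring meets the 4n+2 criterion.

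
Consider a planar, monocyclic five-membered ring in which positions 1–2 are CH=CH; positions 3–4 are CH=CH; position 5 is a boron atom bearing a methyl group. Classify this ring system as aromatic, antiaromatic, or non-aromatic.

The p orbitals form a continuous loop: the double-bond atoms are sp², each contributing one p electron; the boron has an empty p orbital. The ring is fully conjugated.
Counting π electrons: 2 × 2 = 4 from the double-bond units + 0 from the B(methyl) atom = 4.
A 4n π count (4, n = 1) in a planar conjugated ring means antiaromatic.

Antiaromatic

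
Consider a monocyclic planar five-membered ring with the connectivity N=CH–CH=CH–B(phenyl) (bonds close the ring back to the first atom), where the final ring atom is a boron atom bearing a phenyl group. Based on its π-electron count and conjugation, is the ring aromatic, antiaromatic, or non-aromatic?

Antiaromatic

All ring atoms are sp² and supply a p orbital to the ring (each doubly-bonded ring atom is sp² with one p-orbital electron; each sp² =N– keeps its lone pair in-plane and puts one electron into the π system; the boron has an empty p orbital); the conjugation is uninterrupted.
π-electron count: 2 × 2 = 4 from the double-bond units + 0 from the B(phenyl) atom = 4.
With 4 = 4·1 π electrons, Hückel's rule classifies the planar ring as antiaromatic.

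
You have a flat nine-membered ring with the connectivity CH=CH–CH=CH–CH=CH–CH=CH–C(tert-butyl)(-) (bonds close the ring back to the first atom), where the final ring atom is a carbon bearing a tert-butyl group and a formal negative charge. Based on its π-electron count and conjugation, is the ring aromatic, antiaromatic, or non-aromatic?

Aromatic

All ring atoms are sp² and supply a p orbital to the ring (each doubly-bonded ring atom is sp² with one p-orbital electron; the carbanion's lone pair occupies the p orbital); the conjugation is uninterrupted.
Counting π electrons: 4 × 2 = 8 from the double-bond units + 2 from the C(tert-butyl)(-) atom = 10.
With 10 π electrons (n = 2), the Hückel 4n+2 condition holds.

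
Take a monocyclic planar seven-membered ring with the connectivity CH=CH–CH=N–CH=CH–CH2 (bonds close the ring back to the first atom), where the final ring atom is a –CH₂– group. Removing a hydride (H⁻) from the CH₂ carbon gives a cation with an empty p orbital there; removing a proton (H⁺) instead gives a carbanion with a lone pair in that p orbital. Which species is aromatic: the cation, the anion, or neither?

The cation

Both ions have a continuous loop of p orbitals — each ring atom is sp².
Cation: 3 × 2 + 0 = 6 π electrons → 4(1)+2, aromatic.
Anion: 3 × 2 + 2 = 8 π electrons → 4(2), antiaromatic.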